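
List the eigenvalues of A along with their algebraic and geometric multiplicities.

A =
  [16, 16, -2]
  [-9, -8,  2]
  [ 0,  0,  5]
λ = 4: alg = 2, geom = 1; λ = 5: alg = 1, geom = 1

Step 1 — factor the characteristic polynomial to read off the algebraic multiplicities:
  χ_A(x) = (x - 5)*(x - 4)^2

Step 2 — compute geometric multiplicities via the rank-nullity identity g(λ) = n − rank(A − λI):
  rank(A − (4)·I) = 2, so dim ker(A − (4)·I) = n − 2 = 1
  rank(A − (5)·I) = 2, so dim ker(A − (5)·I) = n − 2 = 1

Summary:
  λ = 4: algebraic multiplicity = 2, geometric multiplicity = 1
  λ = 5: algebraic multiplicity = 1, geometric multiplicity = 1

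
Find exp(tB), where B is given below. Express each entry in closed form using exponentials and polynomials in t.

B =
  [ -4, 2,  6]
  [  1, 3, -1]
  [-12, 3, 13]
e^{tB} =
  [-3*t^2*exp(4*t) - 8*t*exp(4*t) + exp(4*t), 2*t*exp(4*t), 2*t^2*exp(4*t) + 6*t*exp(4*t)]
  [3*t^2*exp(4*t)/2 + t*exp(4*t), -t*exp(4*t) + exp(4*t), -t^2*exp(4*t) - t*exp(4*t)]
  [-9*t^2*exp(4*t)/2 - 12*t*exp(4*t), 3*t*exp(4*t), 3*t^2*exp(4*t) + 9*t*exp(4*t) + exp(4*t)]

Strategy: write B = P · J · P⁻¹ where J is a Jordan canonical form, so e^{tB} = P · e^{tJ} · P⁻¹, and e^{tJ} can be computed block-by-block.

B has Jordan form
J =
  [4, 1, 0]
  [0, 4, 1]
  [0, 0, 4]
(up to reordering of blocks).

Per-block formulas:
  For a 3×3 Jordan block J_3(4): exp(t · J_3(4)) = e^(4t)·(I + t·N + (t^2/2)·N^2), where N is the 3×3 nilpotent shift.

After assembling e^{tJ} and conjugating by P, we get:

e^{tB} =
  [-3*t^2*exp(4*t) - 8*t*exp(4*t) + exp(4*t), 2*t*exp(4*t), 2*t^2*exp(4*t) + 6*t*exp(4*t)]
  [3*t^2*exp(4*t)/2 + t*exp(4*t), -t*exp(4*t) + exp(4*t), -t^2*exp(4*t) - t*exp(4*t)]
  [-9*t^2*exp(4*t)/2 - 12*t*exp(4*t), 3*t*exp(4*t), 3*t^2*exp(4*t) + 9*t*exp(4*t) + exp(4*t)]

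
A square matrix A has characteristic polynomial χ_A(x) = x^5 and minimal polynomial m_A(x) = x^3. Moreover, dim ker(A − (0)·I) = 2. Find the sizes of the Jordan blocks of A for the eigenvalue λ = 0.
Block sizes for λ = 0: [3, 2]

Step 1 — from the characteristic polynomial, algebraic multiplicity of λ = 0 is 5. From dim ker(A − (0)·I) = 2, there are exactly 2 Jordan blocks for λ = 0.
Step 2 — from the minimal polynomial, the factor (x − 0)^3 tells us the largest block for λ = 0 has size 3.
Step 3 — with total size 5, 2 blocks, and largest block 3, the block sizes (in nonincreasing order) are [3, 2].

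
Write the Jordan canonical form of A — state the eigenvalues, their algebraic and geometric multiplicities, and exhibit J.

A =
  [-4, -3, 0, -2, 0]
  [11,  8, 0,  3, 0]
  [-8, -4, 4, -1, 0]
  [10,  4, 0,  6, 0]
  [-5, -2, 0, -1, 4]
J_2(3) ⊕ J_2(4) ⊕ J_1(4)

The characteristic polynomial is
  det(x·I − A) = x^5 - 18*x^4 + 129*x^3 - 460*x^2 + 816*x - 576 = (x - 4)^3*(x - 3)^2

Eigenvalues and multiplicities (the geometric multiplicity of λ is n − rank(A − λI), which equals the number of Jordan blocks for λ):
  λ = 3: algebraic multiplicity = 2, geometric multiplicity = 1
  λ = 4: algebraic multiplicity = 3, geometric multiplicity = 2

Determining the block sizes for each eigenvalue:
  λ = 3: one block (gm = 1), so the single block has size am = 2 → block sizes [2]
  λ = 4: 2 blocks summing to 3 forces exactly one block of size 2 and the rest size 1 → block sizes [2, 1]

Assembling the blocks gives a Jordan form
J =
  [3, 1, 0, 0, 0]
  [0, 3, 0, 0, 0]
  [0, 0, 4, 1, 0]
  [0, 0, 0, 4, 0]
  [0, 0, 0, 0, 4]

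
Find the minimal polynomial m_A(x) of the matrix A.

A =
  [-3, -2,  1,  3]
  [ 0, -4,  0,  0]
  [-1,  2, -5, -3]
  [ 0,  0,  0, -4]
x^2 + 8*x + 16

The characteristic polynomial is χ_A(x) = (x + 4)^4, so the eigenvalues are known. The minimal polynomial is
  m_A(x) = Π_λ (x − λ)^{k_λ}
where k_λ is the size of the *largest* Jordan block for λ (equivalently, the smallest k with (A − λI)^k v = 0 for every generalised eigenvector v of λ).

  λ = -4: largest Jordan block has size 2, contributing (x + 4)^2

So m_A(x) = (x + 4)^2 = x^2 + 8*x + 16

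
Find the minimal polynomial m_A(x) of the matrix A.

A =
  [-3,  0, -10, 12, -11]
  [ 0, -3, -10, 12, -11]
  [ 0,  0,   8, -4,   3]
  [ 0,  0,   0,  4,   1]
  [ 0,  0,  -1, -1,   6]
x^4 - 15*x^3 + 54*x^2 + 108*x - 648

The characteristic polynomial is χ_A(x) = (x - 6)^3*(x + 3)^2, so the eigenvalues are known. The minimal polynomial is
  m_A(x) = Π_λ (x − λ)^{k_λ}
where k_λ is the size of the *largest* Jordan block for λ (equivalently, the smallest k with (A − λI)^k v = 0 for every generalised eigenvector v of λ).

  λ = -3: largest Jordan block has size 1, contributing (x + 3)
  λ = 6: largest Jordan block has size 3, contributing (x − 6)^3

So m_A(x) = (x - 6)^3*(x + 3) = x^4 - 15*x^3 + 54*x^2 + 108*x - 648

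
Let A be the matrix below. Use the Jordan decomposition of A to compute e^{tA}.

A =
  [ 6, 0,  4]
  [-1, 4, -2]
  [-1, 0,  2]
e^{tA} =
  [2*t*exp(4*t) + exp(4*t), 0, 4*t*exp(4*t)]
  [-t*exp(4*t), exp(4*t), -2*t*exp(4*t)]
  [-t*exp(4*t), 0, -2*t*exp(4*t) + exp(4*t)]

Strategy: write A = P · J · P⁻¹ where J is a Jordan canonical form, so e^{tA} = P · e^{tJ} · P⁻¹, and e^{tJ} can be computed block-by-block.

A has Jordan form
J =
  [4, 1, 0]
  [0, 4, 0]
  [0, 0, 4]
(up to reordering of blocks).

Per-block formulas:
  For a 1×1 block at λ = 4: exp(t · [4]) = [e^(4t)].
  For a 2×2 Jordan block J_2(4): exp(t · J_2(4)) = e^(4t)·(I + t·N), where N is the 2×2 nilpotent shift.

After assembling e^{tJ} and conjugating by P, we get:

e^{tA} =
  [2*t*exp(4*t) + exp(4*t), 0, 4*t*exp(4*t)]
  [-t*exp(4*t), exp(4*t), -2*t*exp(4*t)]
  [-t*exp(4*t), 0, -2*t*exp(4*t) + exp(4*t)]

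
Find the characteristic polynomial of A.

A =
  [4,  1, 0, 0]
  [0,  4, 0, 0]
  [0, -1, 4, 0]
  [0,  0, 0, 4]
x^4 - 16*x^3 + 96*x^2 - 256*x + 256

Expanding det(x·I − A) (e.g. by cofactor expansion or by noting that A is similar to its Jordan form J, which has the same characteristic polynomial as A) gives
  χ_A(x) = x^4 - 16*x^3 + 96*x^2 - 256*x + 256
which factors as (x - 4)^4. The eigenvalues (with algebraic multiplicities) are λ = 4 with multiplicity 4.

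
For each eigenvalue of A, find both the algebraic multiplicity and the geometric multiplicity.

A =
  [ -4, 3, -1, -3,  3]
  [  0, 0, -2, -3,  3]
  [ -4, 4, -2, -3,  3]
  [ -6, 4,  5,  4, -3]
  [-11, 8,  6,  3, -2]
λ = -2: alg = 3, geom = 1; λ = 1: alg = 2, geom = 2

Step 1 — factor the characteristic polynomial to read off the algebraic multiplicities:
  χ_A(x) = (x - 1)^2*(x + 2)^3

Step 2 — compute geometric multiplicities via the rank-nullity identity g(λ) = n − rank(A − λI):
  rank(A − (-2)·I) = 4, so dim ker(A − (-2)·I) = n − 4 = 1
  rank(A − (1)·I) = 3, so dim ker(A − (1)·I) = n − 3 = 2

Summary:
  λ = -2: algebraic multiplicity = 3, geometric multiplicity = 1
  λ = 1: algebraic multiplicity = 2, geometric multiplicity = 2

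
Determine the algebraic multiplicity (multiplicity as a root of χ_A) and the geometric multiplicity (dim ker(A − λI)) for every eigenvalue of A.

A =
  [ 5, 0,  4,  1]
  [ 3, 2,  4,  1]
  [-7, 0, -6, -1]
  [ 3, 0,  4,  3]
λ = -2: alg = 1, geom = 1; λ = 2: alg = 3, geom = 2

Step 1 — factor the characteristic polynomial to read off the algebraic multiplicities:
  χ_A(x) = (x - 2)^3*(x + 2)

Step 2 — compute geometric multiplicities via the rank-nullity identity g(λ) = n − rank(A − λI):
  rank(A − (-2)·I) = 3, so dim ker(A − (-2)·I) = n − 3 = 1
  rank(A − (2)·I) = 2, so dim ker(A − (2)·I) = n − 2 = 2

Summary:
  λ = -2: algebraic multiplicity = 1, geometric multiplicity = 1
  λ = 2: algebraic multiplicity = 3, geometric multiplicity = 2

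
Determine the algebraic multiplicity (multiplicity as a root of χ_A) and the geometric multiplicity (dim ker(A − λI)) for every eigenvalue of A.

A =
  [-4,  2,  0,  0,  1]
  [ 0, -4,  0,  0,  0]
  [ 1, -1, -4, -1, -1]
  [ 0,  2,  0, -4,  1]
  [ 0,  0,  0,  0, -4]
λ = -4: alg = 5, geom = 3

Step 1 — factor the characteristic polynomial to read off the algebraic multiplicities:
  χ_A(x) = (x + 4)^5

Step 2 — compute geometric multiplicities via the rank-nullity identity g(λ) = n − rank(A − λI):
  rank(A − (-4)·I) = 2, so dim ker(A − (-4)·I) = n − 2 = 3

Summary:
  λ = -4: algebraic multiplicity = 5, geometric multiplicity = 3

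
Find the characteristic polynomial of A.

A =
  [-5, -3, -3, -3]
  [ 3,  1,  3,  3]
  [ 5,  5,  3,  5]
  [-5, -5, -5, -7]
x^4 + 8*x^3 + 24*x^2 + 32*x + 16

Expanding det(x·I − A) (e.g. by cofactor expansion or by noting that A is similar to its Jordan form J, which has the same characteristic polynomial as A) gives
  χ_A(x) = x^4 + 8*x^3 + 24*x^2 + 32*x + 16
which factors as (x + 2)^4. The eigenvalues (with algebraic multiplicities) are λ = -2 with multiplicity 4.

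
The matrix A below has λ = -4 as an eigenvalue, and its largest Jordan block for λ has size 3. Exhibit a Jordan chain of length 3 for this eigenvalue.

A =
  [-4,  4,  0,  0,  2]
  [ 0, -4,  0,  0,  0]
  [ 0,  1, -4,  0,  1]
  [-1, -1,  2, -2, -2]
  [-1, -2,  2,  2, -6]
A Jordan chain for λ = -4 of length 3:
v_1 = (-2, 0, -1, 0, 0)ᵀ
v_2 = (0, 0, 0, -1, -1)ᵀ
v_3 = (1, 0, 0, 0, 0)ᵀ

Let N = A − (-4)·I. We want v_3 with N^3 v_3 = 0 but N^2 v_3 ≠ 0; then v_{j-1} := N · v_j for j = 3, …, 2.

Pick v_3 = (1, 0, 0, 0, 0)ᵀ.
Then v_2 = N · v_3 = (0, 0, 0, -1, -1)ᵀ.
Then v_1 = N · v_2 = (-2, 0, -1, 0, 0)ᵀ.

Sanity check: (A − (-4)·I) v_1 = (0, 0, 0, 0, 0)ᵀ = 0. ✓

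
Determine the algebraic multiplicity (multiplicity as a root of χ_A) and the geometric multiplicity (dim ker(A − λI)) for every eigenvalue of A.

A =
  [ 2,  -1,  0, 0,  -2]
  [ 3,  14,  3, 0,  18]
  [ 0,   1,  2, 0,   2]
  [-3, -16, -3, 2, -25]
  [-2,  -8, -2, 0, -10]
λ = 2: alg = 5, geom = 2

Step 1 — factor the characteristic polynomial to read off the algebraic multiplicities:
  χ_A(x) = (x - 2)^5

Step 2 — compute geometric multiplicities via the rank-nullity identity g(λ) = n − rank(A − λI):
  rank(A − (2)·I) = 3, so dim ker(A − (2)·I) = n − 3 = 2

Summary:
  λ = 2: algebraic multiplicity = 5, geometric multiplicity = 2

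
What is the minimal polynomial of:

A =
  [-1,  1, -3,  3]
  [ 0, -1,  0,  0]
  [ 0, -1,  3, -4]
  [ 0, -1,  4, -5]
x^2 + 2*x + 1

The characteristic polynomial is χ_A(x) = (x + 1)^4, so the eigenvalues are known. The minimal polynomial is
  m_A(x) = Π_λ (x − λ)^{k_λ}
where k_λ is the size of the *largest* Jordan block for λ (equivalently, the smallest k with (A − λI)^k v = 0 for every generalised eigenvector v of λ).

  λ = -1: largest Jordan block has size 2, contributing (x + 1)^2

So m_A(x) = (x + 1)^2 = x^2 + 2*x + 1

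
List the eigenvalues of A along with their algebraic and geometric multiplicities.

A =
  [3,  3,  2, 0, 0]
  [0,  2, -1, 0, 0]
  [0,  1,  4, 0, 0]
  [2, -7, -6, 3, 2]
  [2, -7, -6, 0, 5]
λ = 3: alg = 4, geom = 2; λ = 5: alg = 1, geom = 1

Step 1 — factor the characteristic polynomial to read off the algebraic multiplicities:
  χ_A(x) = (x - 5)*(x - 3)^4

Step 2 — compute geometric multiplicities via the rank-nullity identity g(λ) = n − rank(A − λI):
  rank(A − (3)·I) = 3, so dim ker(A − (3)·I) = n − 3 = 2
  rank(A − (5)·I) = 4, so dim ker(A − (5)·I) = n − 4 = 1

Summary:
  λ = 3: algebraic multiplicity = 4, geometric multiplicity = 2
  λ = 5: algebraic multiplicity = 1, geometric multiplicity = 1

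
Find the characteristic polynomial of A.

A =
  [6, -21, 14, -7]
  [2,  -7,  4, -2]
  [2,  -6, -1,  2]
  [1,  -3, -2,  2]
x^4 - 2*x^2 + 1

Expanding det(x·I − A) (e.g. by cofactor expansion or by noting that A is similar to its Jordan form J, which has the same characteristic polynomial as A) gives
  χ_A(x) = x^4 - 2*x^2 + 1
which factors as (x - 1)^2*(x + 1)^2. The eigenvalues (with algebraic multiplicities) are λ = -1 with multiplicity 2, λ = 1 with multiplicity 2.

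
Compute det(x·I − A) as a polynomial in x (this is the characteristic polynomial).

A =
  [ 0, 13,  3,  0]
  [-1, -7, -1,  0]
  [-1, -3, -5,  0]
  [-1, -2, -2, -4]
x^4 + 16*x^3 + 96*x^2 + 256*x + 256

Expanding det(x·I − A) (e.g. by cofactor expansion or by noting that A is similar to its Jordan form J, which has the same characteristic polynomial as A) gives
  χ_A(x) = x^4 + 16*x^3 + 96*x^2 + 256*x + 256
which factors as (x + 4)^4. The eigenvalues (with algebraic multiplicities) are λ = -4 with multiplicity 4.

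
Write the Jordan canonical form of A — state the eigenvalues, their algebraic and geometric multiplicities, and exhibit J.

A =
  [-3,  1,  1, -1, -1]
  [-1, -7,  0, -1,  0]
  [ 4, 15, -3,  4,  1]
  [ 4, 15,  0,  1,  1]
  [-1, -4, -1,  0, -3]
J_3(-3) ⊕ J_2(-3)

The characteristic polynomial is
  det(x·I − A) = x^5 + 15*x^4 + 90*x^3 + 270*x^2 + 405*x + 243 = (x + 3)^5

Eigenvalues and multiplicities (the geometric multiplicity of λ is n − rank(A − λI), which equals the number of Jordan blocks for λ):
  λ = -3: algebraic multiplicity = 5, geometric multiplicity = 2

Determining the block sizes for each eigenvalue:
  λ = -3: with am = 5 and gm = 2, the partition is not yet determined (e.g. several partitions of 5 into 2 parts exist). Let N = A − (-3)·I. Computing rank(N^1) = 3, rank(N^2) = 1, rank(N^3) = 0; the number of blocks of size ≥ j is rank(N^{j−1}) − rank(N^j), giving [2, 2, 1]. So we have 1 block(s) of size 3, 1 block(s) of size 2 → block sizes [3, 2]

Assembling the blocks gives a Jordan form
J =
  [-3,  1,  0,  0,  0]
  [ 0, -3,  1,  0,  0]
  [ 0,  0, -3,  0,  0]
  [ 0,  0,  0, -3,  1]
  [ 0,  0,  0,  0, -3]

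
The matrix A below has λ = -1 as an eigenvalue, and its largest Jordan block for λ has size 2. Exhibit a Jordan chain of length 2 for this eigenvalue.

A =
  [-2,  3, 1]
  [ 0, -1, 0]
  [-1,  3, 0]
A Jordan chain for λ = -1 of length 2:
v_1 = (-1, 0, -1)ᵀ
v_2 = (1, 0, 0)ᵀ

Let N = A − (-1)·I. We want v_2 with N^2 v_2 = 0 but N^1 v_2 ≠ 0; then v_{j-1} := N · v_j for j = 2, …, 2.

Pick v_2 = (1, 0, 0)ᵀ.
Then v_1 = N · v_2 = (-1, 0, -1)ᵀ.

Sanity check: (A − (-1)·I) v_1 = (0, 0, 0)ᵀ = 0. ✓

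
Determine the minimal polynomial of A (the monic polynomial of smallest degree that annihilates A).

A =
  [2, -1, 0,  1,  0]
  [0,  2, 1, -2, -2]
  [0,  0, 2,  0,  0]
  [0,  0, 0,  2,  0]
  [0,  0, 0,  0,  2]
x^3 - 6*x^2 + 12*x - 8

The characteristic polynomial is χ_A(x) = (x - 2)^5, so the eigenvalues are known. The minimal polynomial is
  m_A(x) = Π_λ (x − λ)^{k_λ}
where k_λ is the size of the *largest* Jordan block for λ (equivalently, the smallest k with (A − λI)^k v = 0 for every generalised eigenvector v of λ).

  λ = 2: largest Jordan block has size 3, contributing (x − 2)^3

So m_A(x) = (x - 2)^3 = x^3 - 6*x^2 + 12*x - 8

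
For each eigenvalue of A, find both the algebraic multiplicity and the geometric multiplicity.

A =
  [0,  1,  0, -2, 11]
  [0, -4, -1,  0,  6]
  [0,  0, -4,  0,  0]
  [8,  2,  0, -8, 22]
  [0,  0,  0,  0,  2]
λ = -4: alg = 4, geom = 2; λ = 2: alg = 1, geom = 1

Step 1 — factor the characteristic polynomial to read off the algebraic multiplicities:
  χ_A(x) = (x - 2)*(x + 4)^4

Step 2 — compute geometric multiplicities via the rank-nullity identity g(λ) = n − rank(A − λI):
  rank(A − (-4)·I) = 3, so dim ker(A − (-4)·I) = n − 3 = 2
  rank(A − (2)·I) = 4, so dim ker(A − (2)·I) = n − 4 = 1

Summary:
  λ = -4: algebraic multiplicity = 4, geometric multiplicity = 2
  λ = 2: algebraic multiplicity = 1, geometric multiplicity = 1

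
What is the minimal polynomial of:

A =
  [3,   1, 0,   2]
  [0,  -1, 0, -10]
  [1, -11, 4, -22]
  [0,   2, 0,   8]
x^3 - 10*x^2 + 33*x - 36

The characteristic polynomial is χ_A(x) = (x - 4)^2*(x - 3)^2, so the eigenvalues are known. The minimal polynomial is
  m_A(x) = Π_λ (x − λ)^{k_λ}
where k_λ is the size of the *largest* Jordan block for λ (equivalently, the smallest k with (A − λI)^k v = 0 for every generalised eigenvector v of λ).

  λ = 3: largest Jordan block has size 2, contributing (x − 3)^2
  λ = 4: largest Jordan block has size 1, contributing (x − 4)

So m_A(x) = (x - 4)*(x - 3)^2 = x^3 - 10*x^2 + 33*x - 36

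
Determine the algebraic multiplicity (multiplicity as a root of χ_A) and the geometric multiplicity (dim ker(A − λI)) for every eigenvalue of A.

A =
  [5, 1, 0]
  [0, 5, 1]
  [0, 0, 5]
λ = 5: alg = 3, geom = 1

Step 1 — factor the characteristic polynomial to read off the algebraic multiplicities:
  χ_A(x) = (x - 5)^3

Step 2 — compute geometric multiplicities via the rank-nullity identity g(λ) = n − rank(A − λI):
  rank(A − (5)·I) = 2, so dim ker(A − (5)·I) = n − 2 = 1

Summary:
  λ = 5: algebraic multiplicity = 3, geometric multiplicity = 1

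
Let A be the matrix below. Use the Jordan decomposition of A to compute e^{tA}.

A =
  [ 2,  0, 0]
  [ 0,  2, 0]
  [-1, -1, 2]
e^{tA} =
  [exp(2*t), 0, 0]
  [0, exp(2*t), 0]
  [-t*exp(2*t), -t*exp(2*t), exp(2*t)]

Strategy: write A = P · J · P⁻¹ where J is a Jordan canonical form, so e^{tA} = P · e^{tJ} · P⁻¹, and e^{tJ} can be computed block-by-block.

A has Jordan form
J =
  [2, 1, 0]
  [0, 2, 0]
  [0, 0, 2]
(up to reordering of blocks).

Per-block formulas:
  For a 1×1 block at λ = 2: exp(t · [2]) = [e^(2t)].
  For a 2×2 Jordan block J_2(2): exp(t · J_2(2)) = e^(2t)·(I + t·N), where N is the 2×2 nilpotent shift.

After assembling e^{tJ} and conjugating by P, we get:

e^{tA} =
  [exp(2*t), 0, 0]
  [0, exp(2*t), 0]
  [-t*exp(2*t), -t*exp(2*t), exp(2*t)]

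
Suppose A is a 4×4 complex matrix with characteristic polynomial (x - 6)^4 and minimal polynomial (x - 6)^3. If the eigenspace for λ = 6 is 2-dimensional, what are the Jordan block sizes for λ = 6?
Block sizes for λ = 6: [3, 1]

Step 1 — from the characteristic polynomial, algebraic multiplicity of λ = 6 is 4. From dim ker(A − (6)·I) = 2, there are exactly 2 Jordan blocks for λ = 6.
Step 2 — from the minimal polynomial, the factor (x − 6)^3 tells us the largest block for λ = 6 has size 3.
Step 3 — with total size 4, 2 blocks, and largest block 3, the block sizes (in nonincreasing order) are [3, 1].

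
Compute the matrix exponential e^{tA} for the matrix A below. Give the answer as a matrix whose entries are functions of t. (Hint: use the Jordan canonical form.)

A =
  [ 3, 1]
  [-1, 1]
e^{tA} =
  [t*exp(2*t) + exp(2*t), t*exp(2*t)]
  [-t*exp(2*t), -t*exp(2*t) + exp(2*t)]

Strategy: write A = P · J · P⁻¹ where J is a Jordan canonical form, so e^{tA} = P · e^{tJ} · P⁻¹, and e^{tJ} can be computed block-by-block.

A has Jordan form
J =
  [2, 1]
  [0, 2]
(up to reordering of blocks).

Per-block formulas:
  For a 2×2 Jordan block J_2(2): exp(t · J_2(2)) = e^(2t)·(I + t·N), where N is the 2×2 nilpotent shift.

After assembling e^{tJ} and conjugating by P, we get:

e^{tA} =
  [t*exp(2*t) + exp(2*t), t*exp(2*t)]
  [-t*exp(2*t), -t*exp(2*t) + exp(2*t)]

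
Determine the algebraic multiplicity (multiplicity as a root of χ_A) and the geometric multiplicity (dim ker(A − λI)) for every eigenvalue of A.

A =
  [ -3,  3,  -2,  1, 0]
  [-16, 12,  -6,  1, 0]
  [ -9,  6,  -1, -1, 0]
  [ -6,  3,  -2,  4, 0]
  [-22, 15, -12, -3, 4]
λ = 3: alg = 4, geom = 2; λ = 4: alg = 1, geom = 1

Step 1 — factor the characteristic polynomial to read off the algebraic multiplicities:
  χ_A(x) = (x - 4)*(x - 3)^4

Step 2 — compute geometric multiplicities via the rank-nullity identity g(λ) = n − rank(A − λI):
  rank(A − (3)·I) = 3, so dim ker(A − (3)·I) = n − 3 = 2
  rank(A − (4)·I) = 4, so dim ker(A − (4)·I) = n − 4 = 1

Summary:
  λ = 3: algebraic multiplicity = 4, geometric multiplicity = 2
  λ = 4: algebraic multiplicity = 1, geometric multiplicity = 1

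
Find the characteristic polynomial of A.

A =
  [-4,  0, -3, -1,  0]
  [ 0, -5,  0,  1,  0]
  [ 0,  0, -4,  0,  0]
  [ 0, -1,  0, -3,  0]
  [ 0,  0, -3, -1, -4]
x^5 + 20*x^4 + 160*x^3 + 640*x^2 + 1280*x + 1024

Expanding det(x·I − A) (e.g. by cofactor expansion or by noting that A is similar to its Jordan form J, which has the same characteristic polynomial as A) gives
  χ_A(x) = x^5 + 20*x^4 + 160*x^3 + 640*x^2 + 1280*x + 1024
which factors as (x + 4)^5. The eigenvalues (with algebraic multiplicities) are λ = -4 with multiplicity 5.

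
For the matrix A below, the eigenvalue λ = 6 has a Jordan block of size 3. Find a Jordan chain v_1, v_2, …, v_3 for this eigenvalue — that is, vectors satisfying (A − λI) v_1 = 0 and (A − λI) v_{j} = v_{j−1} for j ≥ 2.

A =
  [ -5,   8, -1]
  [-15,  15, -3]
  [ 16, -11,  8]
A Jordan chain for λ = 6 of length 3:
v_1 = (-15, -18, 21)ᵀ
v_2 = (-11, -15, 16)ᵀ
v_3 = (1, 0, 0)ᵀ

Let N = A − (6)·I. We want v_3 with N^3 v_3 = 0 but N^2 v_3 ≠ 0; then v_{j-1} := N · v_j for j = 3, …, 2.

Pick v_3 = (1, 0, 0)ᵀ.
Then v_2 = N · v_3 = (-11, -15, 16)ᵀ.
Then v_1 = N · v_2 = (-15, -18, 21)ᵀ.

Sanity check: (A − (6)·I) v_1 = (0, 0, 0)ᵀ = 0. ✓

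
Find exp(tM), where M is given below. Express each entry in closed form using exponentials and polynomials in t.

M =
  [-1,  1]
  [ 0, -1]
e^{tM} =
  [exp(-t), t*exp(-t)]
  [0, exp(-t)]

Strategy: write M = P · J · P⁻¹ where J is a Jordan canonical form, so e^{tM} = P · e^{tJ} · P⁻¹, and e^{tJ} can be computed block-by-block.

M has Jordan form
J =
  [-1,  1]
  [ 0, -1]
(up to reordering of blocks).

Per-block formulas:
  For a 2×2 Jordan block J_2(-1): exp(t · J_2(-1)) = e^(-1t)·(I + t·N), where N is the 2×2 nilpotent shift.

After assembling e^{tJ} and conjugating by P, we get:

e^{tM} =
  [exp(-t), t*exp(-t)]
  [0, exp(-t)]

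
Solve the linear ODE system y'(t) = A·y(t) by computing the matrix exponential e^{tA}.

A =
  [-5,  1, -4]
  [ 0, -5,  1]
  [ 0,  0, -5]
e^{tA} =
  [exp(-5*t), t*exp(-5*t), t^2*exp(-5*t)/2 - 4*t*exp(-5*t)]
  [0, exp(-5*t), t*exp(-5*t)]
  [0, 0, exp(-5*t)]

Strategy: write A = P · J · P⁻¹ where J is a Jordan canonical form, so e^{tA} = P · e^{tJ} · P⁻¹, and e^{tJ} can be computed block-by-block.

A has Jordan form
J =
  [-5,  1,  0]
  [ 0, -5,  1]
  [ 0,  0, -5]
(up to reordering of blocks).

Per-block formulas:
  For a 3×3 Jordan block J_3(-5): exp(t · J_3(-5)) = e^(-5t)·(I + t·N + (t^2/2)·N^2), where N is the 3×3 nilpotent shift.

After assembling e^{tJ} and conjugating by P, we get:

e^{tA} =
  [exp(-5*t), t*exp(-5*t), t^2*exp(-5*t)/2 - 4*t*exp(-5*t)]
  [0, exp(-5*t), t*exp(-5*t)]
  [0, 0, exp(-5*t)]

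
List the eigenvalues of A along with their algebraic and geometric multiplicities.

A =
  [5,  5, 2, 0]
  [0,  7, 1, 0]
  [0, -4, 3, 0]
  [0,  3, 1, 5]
λ = 5: alg = 4, geom = 2

Step 1 — factor the characteristic polynomial to read off the algebraic multiplicities:
  χ_A(x) = (x - 5)^4

Step 2 — compute geometric multiplicities via the rank-nullity identity g(λ) = n − rank(A − λI):
  rank(A − (5)·I) = 2, so dim ker(A − (5)·I) = n − 2 = 2

Summary:
  λ = 5: algebraic multiplicity = 4, geometric multiplicity = 2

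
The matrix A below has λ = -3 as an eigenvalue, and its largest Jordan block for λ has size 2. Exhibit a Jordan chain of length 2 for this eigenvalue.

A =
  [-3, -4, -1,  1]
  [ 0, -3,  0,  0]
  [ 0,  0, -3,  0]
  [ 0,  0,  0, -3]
A Jordan chain for λ = -3 of length 2:
v_1 = (-4, 0, 0, 0)ᵀ
v_2 = (0, 1, 0, 0)ᵀ

Let N = A − (-3)·I. We want v_2 with N^2 v_2 = 0 but N^1 v_2 ≠ 0; then v_{j-1} := N · v_j for j = 2, …, 2.

Pick v_2 = (0, 1, 0, 0)ᵀ.
Then v_1 = N · v_2 = (-4, 0, 0, 0)ᵀ.

Sanity check: (A − (-3)·I) v_1 = (0, 0, 0, 0)ᵀ = 0. ✓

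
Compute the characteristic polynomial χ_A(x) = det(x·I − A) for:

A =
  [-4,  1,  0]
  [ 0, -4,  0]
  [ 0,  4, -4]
x^3 + 12*x^2 + 48*x + 64

Expanding det(x·I − A) (e.g. by cofactor expansion or by noting that A is similar to its Jordan form J, which has the same characteristic polynomial as A) gives
  χ_A(x) = x^3 + 12*x^2 + 48*x + 64
which factors as (x + 4)^3. The eigenvalues (with algebraic multiplicities) are λ = -4 with multiplicity 3.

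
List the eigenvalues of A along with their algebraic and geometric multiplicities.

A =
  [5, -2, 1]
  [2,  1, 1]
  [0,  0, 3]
λ = 3: alg = 3, geom = 2

Step 1 — factor the characteristic polynomial to read off the algebraic multiplicities:
  χ_A(x) = (x - 3)^3

Step 2 — compute geometric multiplicities via the rank-nullity identity g(λ) = n − rank(A − λI):
  rank(A − (3)·I) = 1, so dim ker(A − (3)·I) = n − 1 = 2

Summary:
  λ = 3: algebraic multiplicity = 3, geometric multiplicity = 2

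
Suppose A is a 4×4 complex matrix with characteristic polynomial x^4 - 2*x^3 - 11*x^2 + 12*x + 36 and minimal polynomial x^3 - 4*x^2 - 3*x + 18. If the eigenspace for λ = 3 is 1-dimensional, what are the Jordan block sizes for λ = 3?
Block sizes for λ = 3: [2]

Step 1 — from the characteristic polynomial, algebraic multiplicity of λ = 3 is 2. From dim ker(A − (3)·I) = 1, there are exactly 1 Jordan blocks for λ = 3.
Step 2 — from the minimal polynomial, the factor (x − 3)^2 tells us the largest block for λ = 3 has size 2.
Step 3 — with total size 2, 1 blocks, and largest block 2, the block sizes (in nonincreasing order) are [2].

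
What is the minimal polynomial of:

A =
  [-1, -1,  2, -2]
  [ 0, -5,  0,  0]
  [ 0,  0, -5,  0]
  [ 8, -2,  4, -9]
x^2 + 10*x + 25

The characteristic polynomial is χ_A(x) = (x + 5)^4, so the eigenvalues are known. The minimal polynomial is
  m_A(x) = Π_λ (x − λ)^{k_λ}
where k_λ is the size of the *largest* Jordan block for λ (equivalently, the smallest k with (A − λI)^k v = 0 for every generalised eigenvector v of λ).

  λ = -5: largest Jordan block has size 2, contributing (x + 5)^2

So m_A(x) = (x + 5)^2 = x^2 + 10*x + 25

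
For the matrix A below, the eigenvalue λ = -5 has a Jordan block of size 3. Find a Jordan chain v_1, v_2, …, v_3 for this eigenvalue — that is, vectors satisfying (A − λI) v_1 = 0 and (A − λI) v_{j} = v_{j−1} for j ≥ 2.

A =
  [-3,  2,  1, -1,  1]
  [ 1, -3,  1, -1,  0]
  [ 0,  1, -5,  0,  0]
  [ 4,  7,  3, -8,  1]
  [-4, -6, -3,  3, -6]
A Jordan chain for λ = -5 of length 3:
v_1 = (-2, 0, 1, -1, 2)ᵀ
v_2 = (2, 1, 0, 4, -4)ᵀ
v_3 = (1, 0, 0, 0, 0)ᵀ

Let N = A − (-5)·I. We want v_3 with N^3 v_3 = 0 but N^2 v_3 ≠ 0; then v_{j-1} := N · v_j for j = 3, …, 2.

Pick v_3 = (1, 0, 0, 0, 0)ᵀ.
Then v_2 = N · v_3 = (2, 1, 0, 4, -4)ᵀ.
Then v_1 = N · v_2 = (-2, 0, 1, -1, 2)ᵀ.

Sanity check: (A − (-5)·I) v_1 = (0, 0, 0, 0, 0)ᵀ = 0. ✓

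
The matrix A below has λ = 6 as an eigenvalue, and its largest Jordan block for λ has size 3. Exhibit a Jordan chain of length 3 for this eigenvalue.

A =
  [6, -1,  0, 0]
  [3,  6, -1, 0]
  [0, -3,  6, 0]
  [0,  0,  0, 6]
A Jordan chain for λ = 6 of length 3:
v_1 = (-3, 0, -9, 0)ᵀ
v_2 = (0, 3, 0, 0)ᵀ
v_3 = (1, 0, 0, 0)ᵀ

Let N = A − (6)·I. We want v_3 with N^3 v_3 = 0 but N^2 v_3 ≠ 0; then v_{j-1} := N · v_j for j = 3, …, 2.

Pick v_3 = (1, 0, 0, 0)ᵀ.
Then v_2 = N · v_3 = (0, 3, 0, 0)ᵀ.
Then v_1 = N · v_2 = (-3, 0, -9, 0)ᵀ.

Sanity check: (A − (6)·I) v_1 = (0, 0, 0, 0)ᵀ = 0. ✓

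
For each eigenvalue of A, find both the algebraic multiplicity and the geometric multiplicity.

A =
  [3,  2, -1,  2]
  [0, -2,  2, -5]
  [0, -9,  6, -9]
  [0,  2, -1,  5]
λ = 3: alg = 4, geom = 2

Step 1 — factor the characteristic polynomial to read off the algebraic multiplicities:
  χ_A(x) = (x - 3)^4

Step 2 — compute geometric multiplicities via the rank-nullity identity g(λ) = n − rank(A − λI):
  rank(A − (3)·I) = 2, so dim ker(A − (3)·I) = n − 2 = 2

Summary:
  λ = 3: algebraic multiplicity = 4, geometric multiplicity = 2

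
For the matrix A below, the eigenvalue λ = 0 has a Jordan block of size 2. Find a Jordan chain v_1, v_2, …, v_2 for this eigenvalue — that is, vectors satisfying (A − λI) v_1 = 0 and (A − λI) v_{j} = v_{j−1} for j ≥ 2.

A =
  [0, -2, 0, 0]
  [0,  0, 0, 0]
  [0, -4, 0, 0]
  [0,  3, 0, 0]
A Jordan chain for λ = 0 of length 2:
v_1 = (-2, 0, -4, 3)ᵀ
v_2 = (0, 1, 0, 0)ᵀ

Let N = A − (0)·I. We want v_2 with N^2 v_2 = 0 but N^1 v_2 ≠ 0; then v_{j-1} := N · v_j for j = 2, …, 2.

Pick v_2 = (0, 1, 0, 0)ᵀ.
Then v_1 = N · v_2 = (-2, 0, -4, 3)ᵀ.

Sanity check: (A − (0)·I) v_1 = (0, 0, 0, 0)ᵀ = 0. ✓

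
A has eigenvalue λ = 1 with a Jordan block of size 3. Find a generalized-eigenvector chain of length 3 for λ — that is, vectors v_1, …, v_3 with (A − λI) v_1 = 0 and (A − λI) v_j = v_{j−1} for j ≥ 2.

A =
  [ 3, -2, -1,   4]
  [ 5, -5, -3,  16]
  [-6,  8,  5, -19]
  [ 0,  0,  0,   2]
A Jordan chain for λ = 1 of length 3:
v_1 = (0, -2, 4, 0)ᵀ
v_2 = (2, 5, -6, 0)ᵀ
v_3 = (1, 0, 0, 0)ᵀ

Let N = A − (1)·I. We want v_3 with N^3 v_3 = 0 but N^2 v_3 ≠ 0; then v_{j-1} := N · v_j for j = 3, …, 2.

Pick v_3 = (1, 0, 0, 0)ᵀ.
Then v_2 = N · v_3 = (2, 5, -6, 0)ᵀ.
Then v_1 = N · v_2 = (0, -2, 4, 0)ᵀ.

Sanity check: (A − (1)·I) v_1 = (0, 0, 0, 0)ᵀ = 0. ✓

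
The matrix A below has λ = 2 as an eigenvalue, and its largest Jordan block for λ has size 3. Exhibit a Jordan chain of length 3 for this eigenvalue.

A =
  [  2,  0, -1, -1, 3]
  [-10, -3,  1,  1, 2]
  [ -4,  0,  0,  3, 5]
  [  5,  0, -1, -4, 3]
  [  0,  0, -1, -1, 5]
A Jordan chain for λ = 2 of length 3:
v_1 = (-1, 1, -2, -1, -1)ᵀ
v_2 = (-1, 1, -1, -1, -1)ᵀ
v_3 = (1, -2, 0, 1, 0)ᵀ

Let N = A − (2)·I. We want v_3 with N^3 v_3 = 0 but N^2 v_3 ≠ 0; then v_{j-1} := N · v_j for j = 3, …, 2.

Pick v_3 = (1, -2, 0, 1, 0)ᵀ.
Then v_2 = N · v_3 = (-1, 1, -1, -1, -1)ᵀ.
Then v_1 = N · v_2 = (-1, 1, -2, -1, -1)ᵀ.

Sanity check: (A − (2)·I) v_1 = (0, 0, 0, 0, 0)ᵀ = 0. ✓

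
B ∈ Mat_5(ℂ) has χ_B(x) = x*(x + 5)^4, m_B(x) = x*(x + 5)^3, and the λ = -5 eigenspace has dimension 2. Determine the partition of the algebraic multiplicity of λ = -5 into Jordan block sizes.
Block sizes for λ = -5: [3, 1]

Step 1 — from the characteristic polynomial, algebraic multiplicity of λ = -5 is 4. From dim ker(B − (-5)·I) = 2, there are exactly 2 Jordan blocks for λ = -5.
Step 2 — from the minimal polynomial, the factor (x + 5)^3 tells us the largest block for λ = -5 has size 3.
Step 3 — with total size 4, 2 blocks, and largest block 3, the block sizes (in nonincreasing order) are [3, 1].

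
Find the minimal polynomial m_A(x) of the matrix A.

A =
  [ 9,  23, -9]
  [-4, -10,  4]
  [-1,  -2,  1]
x^3

The characteristic polynomial is χ_A(x) = x^3, so the eigenvalues are known. The minimal polynomial is
  m_A(x) = Π_λ (x − λ)^{k_λ}
where k_λ is the size of the *largest* Jordan block for λ (equivalently, the smallest k with (A − λI)^k v = 0 for every generalised eigenvector v of λ).

  λ = 0: largest Jordan block has size 3, contributing (x − 0)^3

So m_A(x) = x^3 = x^3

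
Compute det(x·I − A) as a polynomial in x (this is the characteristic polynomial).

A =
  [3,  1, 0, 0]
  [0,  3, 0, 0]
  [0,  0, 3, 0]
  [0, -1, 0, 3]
x^4 - 12*x^3 + 54*x^2 - 108*x + 81

Expanding det(x·I − A) (e.g. by cofactor expansion or by noting that A is similar to its Jordan form J, which has the same characteristic polynomial as A) gives
  χ_A(x) = x^4 - 12*x^3 + 54*x^2 - 108*x + 81
which factors as (x - 3)^4. The eigenvalues (with algebraic multiplicities) are λ = 3 with multiplicity 4.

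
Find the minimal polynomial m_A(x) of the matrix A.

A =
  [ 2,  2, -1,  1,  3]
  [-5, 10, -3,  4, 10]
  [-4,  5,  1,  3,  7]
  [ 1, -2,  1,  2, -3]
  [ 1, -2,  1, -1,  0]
x^3 - 9*x^2 + 27*x - 27

The characteristic polynomial is χ_A(x) = (x - 3)^5, so the eigenvalues are known. The minimal polynomial is
  m_A(x) = Π_λ (x − λ)^{k_λ}
where k_λ is the size of the *largest* Jordan block for λ (equivalently, the smallest k with (A − λI)^k v = 0 for every generalised eigenvector v of λ).

  λ = 3: largest Jordan block has size 3, contributing (x − 3)^3

So m_A(x) = (x - 3)^3 = x^3 - 9*x^2 + 27*x - 27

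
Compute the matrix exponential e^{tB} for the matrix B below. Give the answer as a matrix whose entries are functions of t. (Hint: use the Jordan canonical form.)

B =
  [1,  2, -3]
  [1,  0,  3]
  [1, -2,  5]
e^{tB} =
  [-t*exp(2*t) + exp(2*t), 2*t*exp(2*t), -3*t*exp(2*t)]
  [t*exp(2*t), -2*t*exp(2*t) + exp(2*t), 3*t*exp(2*t)]
  [t*exp(2*t), -2*t*exp(2*t), 3*t*exp(2*t) + exp(2*t)]

Strategy: write B = P · J · P⁻¹ where J is a Jordan canonical form, so e^{tB} = P · e^{tJ} · P⁻¹, and e^{tJ} can be computed block-by-block.

B has Jordan form
J =
  [2, 1, 0]
  [0, 2, 0]
  [0, 0, 2]
(up to reordering of blocks).

Per-block formulas:
  For a 2×2 Jordan block J_2(2): exp(t · J_2(2)) = e^(2t)·(I + t·N), where N is the 2×2 nilpotent shift.
  For a 1×1 block at λ = 2: exp(t · [2]) = [e^(2t)].

After assembling e^{tJ} and conjugating by P, we get:

e^{tB} =
  [-t*exp(2*t) + exp(2*t), 2*t*exp(2*t), -3*t*exp(2*t)]
  [t*exp(2*t), -2*t*exp(2*t) + exp(2*t), 3*t*exp(2*t)]
  [t*exp(2*t), -2*t*exp(2*t), 3*t*exp(2*t) + exp(2*t)]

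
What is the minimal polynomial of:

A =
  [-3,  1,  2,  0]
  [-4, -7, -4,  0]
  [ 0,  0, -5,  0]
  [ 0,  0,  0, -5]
x^2 + 10*x + 25

The characteristic polynomial is χ_A(x) = (x + 5)^4, so the eigenvalues are known. The minimal polynomial is
  m_A(x) = Π_λ (x − λ)^{k_λ}
where k_λ is the size of the *largest* Jordan block for λ (equivalently, the smallest k with (A − λI)^k v = 0 for every generalised eigenvector v of λ).

  λ = -5: largest Jordan block has size 2, contributing (x + 5)^2

So m_A(x) = (x + 5)^2 = x^2 + 10*x + 25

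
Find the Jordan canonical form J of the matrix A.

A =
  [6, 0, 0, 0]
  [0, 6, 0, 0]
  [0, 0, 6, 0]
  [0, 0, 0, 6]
J_1(6) ⊕ J_1(6) ⊕ J_1(6) ⊕ J_1(6)

The characteristic polynomial is
  det(x·I − A) = x^4 - 24*x^3 + 216*x^2 - 864*x + 1296 = (x - 6)^4

Eigenvalues and multiplicities (the geometric multiplicity of λ is n − rank(A − λI), which equals the number of Jordan blocks for λ):
  λ = 6: algebraic multiplicity = 4, geometric multiplicity = 4

Determining the block sizes for each eigenvalue:
  λ = 6: gm = am = 4, so every block has size 1 → block sizes [1, 1, 1, 1]

Assembling the blocks gives a Jordan form
J =
  [6, 0, 0, 0]
  [0, 6, 0, 0]
  [0, 0, 6, 0]
  [0, 0, 0, 6]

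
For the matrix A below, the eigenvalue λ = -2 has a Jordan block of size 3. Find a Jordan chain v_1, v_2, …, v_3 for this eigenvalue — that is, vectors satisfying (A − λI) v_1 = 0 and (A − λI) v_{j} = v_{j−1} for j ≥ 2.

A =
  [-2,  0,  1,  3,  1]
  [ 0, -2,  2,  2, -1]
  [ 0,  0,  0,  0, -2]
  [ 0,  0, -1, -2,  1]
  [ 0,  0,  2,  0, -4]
A Jordan chain for λ = -2 of length 3:
v_1 = (1, 0, 0, 0, 0)ᵀ
v_2 = (1, 2, 2, -1, 2)ᵀ
v_3 = (0, 0, 1, 0, 0)ᵀ

Let N = A − (-2)·I. We want v_3 with N^3 v_3 = 0 but N^2 v_3 ≠ 0; then v_{j-1} := N · v_j for j = 3, …, 2.

Pick v_3 = (0, 0, 1, 0, 0)ᵀ.
Then v_2 = N · v_3 = (1, 2, 2, -1, 2)ᵀ.
Then v_1 = N · v_2 = (1, 0, 0, 0, 0)ᵀ.

Sanity check: (A − (-2)·I) v_1 = (0, 0, 0, 0, 0)ᵀ = 0. ✓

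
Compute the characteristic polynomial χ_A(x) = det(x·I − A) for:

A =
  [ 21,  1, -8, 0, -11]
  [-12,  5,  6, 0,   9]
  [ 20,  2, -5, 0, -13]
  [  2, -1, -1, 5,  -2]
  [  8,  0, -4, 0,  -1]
x^5 - 25*x^4 + 250*x^3 - 1250*x^2 + 3125*x - 3125

Expanding det(x·I − A) (e.g. by cofactor expansion or by noting that A is similar to its Jordan form J, which has the same characteristic polynomial as A) gives
  χ_A(x) = x^5 - 25*x^4 + 250*x^3 - 1250*x^2 + 3125*x - 3125
which factors as (x - 5)^5. The eigenvalues (with algebraic multiplicities) are λ = 5 with multiplicity 5.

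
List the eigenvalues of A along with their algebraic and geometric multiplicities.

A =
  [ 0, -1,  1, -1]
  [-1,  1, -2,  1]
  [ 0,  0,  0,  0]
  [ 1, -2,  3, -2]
λ = -1: alg = 1, geom = 1; λ = 0: alg = 3, geom = 2

Step 1 — factor the characteristic polynomial to read off the algebraic multiplicities:
  χ_A(x) = x^3*(x + 1)

Step 2 — compute geometric multiplicities via the rank-nullity identity g(λ) = n − rank(A − λI):
  rank(A − (-1)·I) = 3, so dim ker(A − (-1)·I) = n − 3 = 1
  rank(A − (0)·I) = 2, so dim ker(A − (0)·I) = n − 2 = 2

Summary:
  λ = -1: algebraic multiplicity = 1, geometric multiplicity = 1
  λ = 0: algebraic multiplicity = 3, geometric multiplicity = 2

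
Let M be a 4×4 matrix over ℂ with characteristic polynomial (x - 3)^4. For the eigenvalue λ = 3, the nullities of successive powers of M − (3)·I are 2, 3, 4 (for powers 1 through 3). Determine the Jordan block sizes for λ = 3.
Block sizes for λ = 3: [3, 1]

From the dimensions of kernels of powers, the number of Jordan blocks of size at least j is d_j − d_{j−1} where d_j = dim ker(N^j) (with d_0 = 0). Computing the differences gives [2, 1, 1].
The number of blocks of size exactly k is (#blocks of size ≥ k) − (#blocks of size ≥ k + 1), so the partition is: 1 block(s) of size 1, 1 block(s) of size 3.
In nonincreasing order the block sizes are [3, 1].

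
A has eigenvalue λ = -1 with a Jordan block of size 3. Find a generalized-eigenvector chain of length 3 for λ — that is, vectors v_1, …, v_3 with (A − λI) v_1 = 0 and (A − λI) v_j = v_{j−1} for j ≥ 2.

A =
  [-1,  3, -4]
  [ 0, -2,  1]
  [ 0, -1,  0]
A Jordan chain for λ = -1 of length 3:
v_1 = (1, 0, 0)ᵀ
v_2 = (3, -1, -1)ᵀ
v_3 = (0, 1, 0)ᵀ

Let N = A − (-1)·I. We want v_3 with N^3 v_3 = 0 but N^2 v_3 ≠ 0; then v_{j-1} := N · v_j for j = 3, …, 2.

Pick v_3 = (0, 1, 0)ᵀ.
Then v_2 = N · v_3 = (3, -1, -1)ᵀ.
Then v_1 = N · v_2 = (1, 0, 0)ᵀ.

Sanity check: (A − (-1)·I) v_1 = (0, 0, 0)ᵀ = 0. ✓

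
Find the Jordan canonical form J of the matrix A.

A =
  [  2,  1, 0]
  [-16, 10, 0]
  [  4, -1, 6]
J_2(6) ⊕ J_1(6)

The characteristic polynomial is
  det(x·I − A) = x^3 - 18*x^2 + 108*x - 216 = (x - 6)^3

Eigenvalues and multiplicities (the geometric multiplicity of λ is n − rank(A − λI), which equals the number of Jordan blocks for λ):
  λ = 6: algebraic multiplicity = 3, geometric multiplicity = 2

Determining the block sizes for each eigenvalue:
  λ = 6: 2 blocks summing to 3 forces exactly one block of size 2 and the rest size 1 → block sizes [2, 1]

Assembling the blocks gives a Jordan form
J =
  [6, 1, 0]
  [0, 6, 0]
  [0, 0, 6]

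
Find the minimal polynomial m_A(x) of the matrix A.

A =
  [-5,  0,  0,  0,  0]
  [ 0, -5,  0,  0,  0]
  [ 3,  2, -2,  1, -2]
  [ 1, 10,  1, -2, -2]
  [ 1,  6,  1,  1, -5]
x^3 + 11*x^2 + 39*x + 45

The characteristic polynomial is χ_A(x) = (x + 3)^3*(x + 5)^2, so the eigenvalues are known. The minimal polynomial is
  m_A(x) = Π_λ (x − λ)^{k_λ}
where k_λ is the size of the *largest* Jordan block for λ (equivalently, the smallest k with (A − λI)^k v = 0 for every generalised eigenvector v of λ).

  λ = -5: largest Jordan block has size 1, contributing (x + 5)
  λ = -3: largest Jordan block has size 2, contributing (x + 3)^2

So m_A(x) = (x + 3)^2*(x + 5) = x^3 + 11*x^2 + 39*x + 45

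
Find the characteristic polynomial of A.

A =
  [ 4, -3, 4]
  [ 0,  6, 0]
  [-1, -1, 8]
x^3 - 18*x^2 + 108*x - 216

Expanding det(x·I − A) (e.g. by cofactor expansion or by noting that A is similar to its Jordan form J, which has the same characteristic polynomial as A) gives
  χ_A(x) = x^3 - 18*x^2 + 108*x - 216
which factors as (x - 6)^3. The eigenvalues (with algebraic multiplicities) are λ = 6 with multiplicity 3.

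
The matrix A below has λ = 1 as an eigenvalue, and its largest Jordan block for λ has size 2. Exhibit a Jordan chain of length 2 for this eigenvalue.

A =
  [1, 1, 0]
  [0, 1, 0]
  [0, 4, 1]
A Jordan chain for λ = 1 of length 2:
v_1 = (1, 0, 4)ᵀ
v_2 = (0, 1, 0)ᵀ

Let N = A − (1)·I. We want v_2 with N^2 v_2 = 0 but N^1 v_2 ≠ 0; then v_{j-1} := N · v_j for j = 2, …, 2.

Pick v_2 = (0, 1, 0)ᵀ.
Then v_1 = N · v_2 = (1, 0, 4)ᵀ.

Sanity check: (A − (1)·I) v_1 = (0, 0, 0)ᵀ = 0. ✓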